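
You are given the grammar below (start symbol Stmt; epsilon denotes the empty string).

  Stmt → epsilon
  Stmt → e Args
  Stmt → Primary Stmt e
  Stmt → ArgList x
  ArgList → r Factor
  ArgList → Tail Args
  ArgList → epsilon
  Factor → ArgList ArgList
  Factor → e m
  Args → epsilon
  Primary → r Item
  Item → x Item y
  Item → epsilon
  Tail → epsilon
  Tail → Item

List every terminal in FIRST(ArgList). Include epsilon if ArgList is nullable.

{ r, x, epsilon }

ArgList → r Factor contributes {r}.
From ArgList → Tail Args: Tail, Args nullable, take FIRST(Tail) ∪ FIRST(Args) = { x }; also epsilon since the whole RHS is nullable.
ArgList → epsilon contributes epsilon.
Union: FIRST(ArgList) = { r, x, epsilon }.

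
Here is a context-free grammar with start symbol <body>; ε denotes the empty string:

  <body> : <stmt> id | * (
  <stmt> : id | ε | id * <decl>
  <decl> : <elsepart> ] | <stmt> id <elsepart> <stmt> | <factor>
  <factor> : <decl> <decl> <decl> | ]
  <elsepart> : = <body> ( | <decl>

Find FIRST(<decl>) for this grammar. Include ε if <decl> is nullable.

{ =, ], id }

From <decl> : <elsepart> ]: add FIRST(<elsepart>) = { =, ], id }.
From <decl> : <stmt> id <elsepart> <stmt>: <stmt> nullable, take FIRST(<stmt>) ∪ {id} = { id }.
From <decl> : <factor>: add FIRST(<factor>) = { =, ], id }.
Union: FIRST(<decl>) = { =, ], id }.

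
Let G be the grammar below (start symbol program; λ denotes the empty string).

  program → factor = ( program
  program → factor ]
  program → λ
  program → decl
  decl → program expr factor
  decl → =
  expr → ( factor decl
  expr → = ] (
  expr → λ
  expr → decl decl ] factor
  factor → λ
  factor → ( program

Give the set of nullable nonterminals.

{ decl, expr, factor, program }

Directly nullable (have an λ-production): program, expr, factor.
decl → program expr factor with every symbol nullable, so decl is nullable.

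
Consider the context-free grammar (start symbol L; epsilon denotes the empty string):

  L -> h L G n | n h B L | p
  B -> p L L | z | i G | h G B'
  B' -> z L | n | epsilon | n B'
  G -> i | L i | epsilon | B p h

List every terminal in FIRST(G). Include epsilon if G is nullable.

{ h, i, n, p, z, epsilon }

G -> i contributes {i}.
From G -> L i: add FIRST(L) = { h, n, p }.
G -> epsilon contributes epsilon.
From G -> B p h: add FIRST(B) = { h, i, p, z }.
Union: FIRST(G) = { h, i, n, p, z, epsilon }.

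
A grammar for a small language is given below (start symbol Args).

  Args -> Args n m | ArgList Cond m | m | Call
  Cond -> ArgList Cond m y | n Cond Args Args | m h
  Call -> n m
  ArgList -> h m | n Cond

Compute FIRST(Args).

{ h, m, n }

From Args -> Args n m: add FIRST(Args) = { h, m, n }.
From Args -> ArgList Cond m: add FIRST(ArgList) = { h, n }.
Args -> m contributes {m}.
From Args -> Call: add FIRST(Call) = { n }.
Union: FIRST(Args) = { h, m, n }.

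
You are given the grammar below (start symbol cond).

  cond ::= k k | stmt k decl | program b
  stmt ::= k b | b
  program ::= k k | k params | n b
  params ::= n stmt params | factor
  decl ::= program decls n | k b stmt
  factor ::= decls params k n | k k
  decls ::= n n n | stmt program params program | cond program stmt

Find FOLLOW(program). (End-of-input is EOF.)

In cond ::= program b: add FIRST(b) = { b }.
In decl ::= program decls n: add FIRST(decls n) = { b, k, n }.
In decls ::= stmt program params program: add FIRST(params program) = { b, k, n }.
In decls ::= stmt program params program: program is at the end, add FOLLOW(decls) = { b, k, n }.
In decls ::= cond program stmt: add FIRST(stmt) = { b, k }.
Union: FOLLOW(program) = { b, k, n }.

{ b, k, n }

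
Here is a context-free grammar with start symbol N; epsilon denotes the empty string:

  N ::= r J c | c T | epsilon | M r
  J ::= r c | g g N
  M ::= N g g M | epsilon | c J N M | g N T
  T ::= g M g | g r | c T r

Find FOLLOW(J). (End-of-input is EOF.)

{ c, g, r }

In N ::= r J c: add FIRST(c) = { c }.
In M ::= c J N M: add FIRST(N M)\{epsilon} = { c, g, r }.
  Since N M is nullable, also add FOLLOW(M) = { g, r }.
Union: FOLLOW(J) = { c, g, r }.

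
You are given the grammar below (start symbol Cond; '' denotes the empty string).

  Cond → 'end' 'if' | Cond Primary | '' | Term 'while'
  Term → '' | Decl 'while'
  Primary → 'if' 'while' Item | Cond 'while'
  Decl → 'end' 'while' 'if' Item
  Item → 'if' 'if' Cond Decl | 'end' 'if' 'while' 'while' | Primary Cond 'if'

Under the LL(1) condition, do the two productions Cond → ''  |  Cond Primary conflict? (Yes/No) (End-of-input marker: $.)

FIRST('') = { '' } and FIRST(Cond Primary) = { 'end', 'if', 'while' }.
The first alternative is nullable and FOLLOW(Cond) = { $, 'end', 'if', 'while' } shares 'end' with FIRST of the second — conflict.

Yes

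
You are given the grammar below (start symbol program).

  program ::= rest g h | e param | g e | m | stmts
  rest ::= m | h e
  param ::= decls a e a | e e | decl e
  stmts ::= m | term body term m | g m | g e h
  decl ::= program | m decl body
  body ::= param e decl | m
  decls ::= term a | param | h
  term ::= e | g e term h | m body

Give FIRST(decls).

{ e, g, h, m }

From decls ::= term a: add FIRST(term) = { e, g, m }.
From decls ::= param: add FIRST(param) = { e, g, h, m }.
decls ::= h contributes {h}.
Union: FIRST(decls) = { e, g, h, m }.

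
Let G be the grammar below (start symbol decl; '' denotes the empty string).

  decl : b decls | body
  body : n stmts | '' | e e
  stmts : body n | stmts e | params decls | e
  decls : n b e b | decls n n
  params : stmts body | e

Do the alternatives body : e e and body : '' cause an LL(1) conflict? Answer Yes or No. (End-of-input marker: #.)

FIRST(e e) = { e } and FIRST('') = { '' }.
The second is nullable but FOLLOW(body) = { #, n } is disjoint from FIRST of the first.

No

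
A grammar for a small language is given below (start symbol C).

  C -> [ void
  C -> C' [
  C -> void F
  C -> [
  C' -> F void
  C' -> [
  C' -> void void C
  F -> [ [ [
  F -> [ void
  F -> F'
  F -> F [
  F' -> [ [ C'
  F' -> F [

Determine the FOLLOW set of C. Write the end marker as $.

C is the start symbol, so $ ∈ FOLLOW(C).
In C' -> void void C: C is at the end, add FOLLOW(C') = { $, [, void }.
Union: FOLLOW(C) = { $, [, void }.

{ $, [, void }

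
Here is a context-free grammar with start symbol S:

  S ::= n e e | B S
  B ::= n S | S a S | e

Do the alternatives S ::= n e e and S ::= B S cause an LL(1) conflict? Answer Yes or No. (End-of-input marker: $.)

FIRST(n e e) = { n } and FIRST(B S) = { e, n }.
Both contain n, so the two alternatives are not disjoint — LL(1) conflict.

Yes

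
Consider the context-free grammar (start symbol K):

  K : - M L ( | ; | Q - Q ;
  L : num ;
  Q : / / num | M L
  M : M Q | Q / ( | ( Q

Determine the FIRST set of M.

From M : M Q: add FIRST(M) = { (, / }.
From M : Q / (: add FIRST(Q) = { (, / }.
M : ( Q contributes {(}.
Union: FIRST(M) = { (, / }.

{ (, / }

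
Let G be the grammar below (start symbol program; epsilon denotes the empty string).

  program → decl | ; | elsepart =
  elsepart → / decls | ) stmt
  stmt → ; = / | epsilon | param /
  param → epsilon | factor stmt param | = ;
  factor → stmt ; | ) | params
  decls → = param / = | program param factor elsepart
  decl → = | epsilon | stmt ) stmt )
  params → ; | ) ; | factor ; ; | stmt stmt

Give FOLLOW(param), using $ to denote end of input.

In stmt → param /: add FIRST(/) = { / }.
In param → factor stmt param: param is at the end, add FOLLOW(param) = { ), /, ;, = }.
In decls → = param / =: add FIRST(/ =) = { / }.
In decls → program param factor elsepart: add FIRST(factor elsepart) = { ), /, ;, = }.
Union: FOLLOW(param) = { ), /, ;, = }.

{ ), /, ;, = }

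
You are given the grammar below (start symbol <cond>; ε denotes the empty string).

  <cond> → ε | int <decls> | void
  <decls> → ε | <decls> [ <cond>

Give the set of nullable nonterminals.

Directly nullable (have an ε-production): <cond>, <decls>.

{ <cond>, <decls> }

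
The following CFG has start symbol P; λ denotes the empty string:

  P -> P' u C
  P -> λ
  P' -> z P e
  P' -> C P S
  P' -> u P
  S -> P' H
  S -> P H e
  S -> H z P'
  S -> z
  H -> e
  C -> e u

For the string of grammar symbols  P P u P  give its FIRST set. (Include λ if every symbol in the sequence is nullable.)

Add FIRST(P)\{λ} = { e, u, z }; P is nullable, continue.
Add FIRST(P)\{λ} = { e, u, z }; P is nullable, continue.
u is a terminal; add {u} and stop.

{ e, u, z }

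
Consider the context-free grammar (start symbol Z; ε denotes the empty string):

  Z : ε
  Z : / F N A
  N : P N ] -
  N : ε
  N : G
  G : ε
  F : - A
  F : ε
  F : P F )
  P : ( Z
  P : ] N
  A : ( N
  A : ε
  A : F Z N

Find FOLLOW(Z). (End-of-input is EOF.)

{ EOF, (, ), -, /, ] }

Z is the start symbol, so EOF ∈ FOLLOW(Z).
In P : ( Z: Z is at the end, add FOLLOW(P) = { (, ), -, ] }.
In A : F Z N: add FIRST(N)\{ε} = { (, ] }.
  Since N is nullable, also add FOLLOW(A) = { EOF, (, ), -, /, ] }.
Union: FOLLOW(Z) = { EOF, (, ), -, /, ] }.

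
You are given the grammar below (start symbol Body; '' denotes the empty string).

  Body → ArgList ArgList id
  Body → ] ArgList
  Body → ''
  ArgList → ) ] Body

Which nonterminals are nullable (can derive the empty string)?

Directly nullable (have an ''-production): Body.
No other nonterminal has a production whose RHS symbols are all nullable.

{ Body }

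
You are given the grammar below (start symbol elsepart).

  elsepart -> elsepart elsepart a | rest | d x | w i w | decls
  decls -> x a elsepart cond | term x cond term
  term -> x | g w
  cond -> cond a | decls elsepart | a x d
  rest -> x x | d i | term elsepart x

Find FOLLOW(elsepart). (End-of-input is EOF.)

elsepart is the start symbol, so EOF ∈ FOLLOW(elsepart).
In elsepart -> elsepart elsepart a: add FIRST(elsepart a) = { d, g, w, x }.
In elsepart -> elsepart elsepart a: add FIRST(a) = { a }.
In decls -> x a elsepart cond: add FIRST(cond) = { a, g, x }.
In cond -> decls elsepart: elsepart is at the end, add FOLLOW(cond) = { EOF, a, d, g, w, x }.
In rest -> term elsepart x: add FIRST(x) = { x }.
Union: FOLLOW(elsepart) = { EOF, a, d, g, w, x }.

{ EOF, a, d, g, w, x }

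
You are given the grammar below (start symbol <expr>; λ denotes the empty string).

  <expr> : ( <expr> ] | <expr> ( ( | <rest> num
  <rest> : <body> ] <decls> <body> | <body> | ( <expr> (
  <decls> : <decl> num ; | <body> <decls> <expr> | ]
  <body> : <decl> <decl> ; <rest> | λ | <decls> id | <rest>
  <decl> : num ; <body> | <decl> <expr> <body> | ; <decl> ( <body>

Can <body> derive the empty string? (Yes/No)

<body> has an λ-production, so <body> ⇒ λ.

Yes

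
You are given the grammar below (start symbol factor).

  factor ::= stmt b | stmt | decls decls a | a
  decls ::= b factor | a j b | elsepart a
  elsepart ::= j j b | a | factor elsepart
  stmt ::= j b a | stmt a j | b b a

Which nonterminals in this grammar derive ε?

{ } (none)

No nonterminal has an empty production or an RHS whose symbols are all nullable.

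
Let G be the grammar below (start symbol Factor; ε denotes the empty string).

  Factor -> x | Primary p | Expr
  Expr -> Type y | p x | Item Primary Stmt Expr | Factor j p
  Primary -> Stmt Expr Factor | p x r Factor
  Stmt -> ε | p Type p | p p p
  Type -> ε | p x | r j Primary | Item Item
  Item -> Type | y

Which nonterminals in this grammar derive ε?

Directly nullable (have an ε-production): Stmt, Type.
Item -> Type with every symbol nullable, so Item is nullable.
No other nonterminal has a production whose RHS symbols are all nullable.

{ Item, Stmt, Type }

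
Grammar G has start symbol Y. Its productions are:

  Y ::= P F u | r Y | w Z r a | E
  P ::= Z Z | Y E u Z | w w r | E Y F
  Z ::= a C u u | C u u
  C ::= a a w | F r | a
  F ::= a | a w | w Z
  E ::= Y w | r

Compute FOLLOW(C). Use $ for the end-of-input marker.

In Z ::= a C u u: add FIRST(u u) = { u }.
In Z ::= C u u: add FIRST(u u) = { u }.
Union: FOLLOW(C) = { u }.

{ u }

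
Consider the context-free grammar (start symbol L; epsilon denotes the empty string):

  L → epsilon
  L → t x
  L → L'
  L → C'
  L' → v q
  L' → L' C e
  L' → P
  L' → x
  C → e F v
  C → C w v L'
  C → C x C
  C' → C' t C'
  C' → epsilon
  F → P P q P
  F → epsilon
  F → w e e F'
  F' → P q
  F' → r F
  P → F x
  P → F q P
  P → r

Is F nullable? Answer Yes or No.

Yes

F has an epsilon-production, so F ⇒ epsilon.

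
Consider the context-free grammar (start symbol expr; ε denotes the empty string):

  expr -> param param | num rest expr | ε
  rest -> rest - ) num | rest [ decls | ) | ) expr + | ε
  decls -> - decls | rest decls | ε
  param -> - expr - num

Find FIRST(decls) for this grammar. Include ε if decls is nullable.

decls -> - decls contributes {-}.
From decls -> rest decls: rest, decls nullable, take FIRST(rest) ∪ FIRST(decls) = { ), -, [ }; also ε since the whole RHS is nullable.
decls -> ε contributes ε.
Union: FIRST(decls) = { ), -, [, ε }.

{ ), -, [, ε }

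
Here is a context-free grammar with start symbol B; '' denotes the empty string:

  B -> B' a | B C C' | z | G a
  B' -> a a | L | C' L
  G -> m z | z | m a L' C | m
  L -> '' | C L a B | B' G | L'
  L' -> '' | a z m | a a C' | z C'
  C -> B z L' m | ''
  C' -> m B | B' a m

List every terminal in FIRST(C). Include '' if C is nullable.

{ a, m, z, '' }

From C -> B z L' m: add FIRST(B) = { a, m, z }.
C -> '' contributes ''.
Union: FIRST(C) = { a, m, z, '' }.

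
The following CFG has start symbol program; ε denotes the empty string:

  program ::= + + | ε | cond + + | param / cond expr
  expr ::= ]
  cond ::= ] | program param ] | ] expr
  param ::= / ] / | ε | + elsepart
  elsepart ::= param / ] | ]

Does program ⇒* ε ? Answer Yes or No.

Yes

program has an ε-production, so program ⇒ ε.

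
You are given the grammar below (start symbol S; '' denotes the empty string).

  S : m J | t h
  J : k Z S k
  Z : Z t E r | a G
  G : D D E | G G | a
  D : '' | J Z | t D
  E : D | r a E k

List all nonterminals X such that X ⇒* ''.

Directly nullable (have an ''-production): D.
E : D with every symbol nullable, so E is nullable.
G : D D E with every symbol nullable, so G is nullable.
No other nonterminal has a production whose RHS symbols are all nullable.

{ D, E, G }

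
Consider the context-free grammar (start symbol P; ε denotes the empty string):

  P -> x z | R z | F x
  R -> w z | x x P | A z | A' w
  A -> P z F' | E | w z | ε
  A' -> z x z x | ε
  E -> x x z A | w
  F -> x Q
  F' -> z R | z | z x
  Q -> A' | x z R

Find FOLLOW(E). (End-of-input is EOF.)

In A -> E: E is at the end, add FOLLOW(A) = { z }.
Union: FOLLOW(E) = { z }.

{ z }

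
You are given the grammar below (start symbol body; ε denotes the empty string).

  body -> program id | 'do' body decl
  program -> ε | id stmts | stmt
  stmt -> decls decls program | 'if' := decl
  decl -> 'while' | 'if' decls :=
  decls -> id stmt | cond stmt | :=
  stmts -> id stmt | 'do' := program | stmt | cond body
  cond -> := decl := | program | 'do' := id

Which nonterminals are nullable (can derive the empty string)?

Directly nullable (have an ε-production): program.
cond -> program with every symbol nullable, so cond is nullable.
No other nonterminal has a production whose RHS symbols are all nullable.

{ cond, program }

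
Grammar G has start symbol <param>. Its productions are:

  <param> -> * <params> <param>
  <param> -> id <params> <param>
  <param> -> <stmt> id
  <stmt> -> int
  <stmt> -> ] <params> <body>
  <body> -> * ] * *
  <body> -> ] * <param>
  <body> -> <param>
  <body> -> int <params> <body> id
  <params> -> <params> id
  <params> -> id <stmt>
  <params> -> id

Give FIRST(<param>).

{ *, ], id, int }

<param> -> * <params> <param> contributes {*}.
<param> -> id <params> <param> contributes {id}.
From <param> -> <stmt> id: add FIRST(<stmt>) = { ], int }.
Union: FIRST(<param>) = { *, ], id, int }.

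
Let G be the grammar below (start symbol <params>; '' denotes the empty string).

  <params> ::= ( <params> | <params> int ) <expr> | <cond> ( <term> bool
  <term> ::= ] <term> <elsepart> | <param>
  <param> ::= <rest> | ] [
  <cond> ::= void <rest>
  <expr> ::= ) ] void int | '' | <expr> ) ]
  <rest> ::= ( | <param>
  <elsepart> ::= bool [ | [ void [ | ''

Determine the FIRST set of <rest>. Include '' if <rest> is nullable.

<rest> ::= ( contributes {(}.
From <rest> ::= <param>: add FIRST(<param>) = { (, ] }.
Union: FIRST(<rest>) = { (, ] }.

{ (, ] }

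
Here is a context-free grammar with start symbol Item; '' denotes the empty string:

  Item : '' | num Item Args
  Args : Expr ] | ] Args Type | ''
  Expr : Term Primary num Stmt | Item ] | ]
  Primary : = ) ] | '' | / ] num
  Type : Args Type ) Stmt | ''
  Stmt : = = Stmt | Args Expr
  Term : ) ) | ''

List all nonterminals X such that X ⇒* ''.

Directly nullable (have an ''-production): Item, Args, Primary, Type, Term.
No other nonterminal has a production whose RHS symbols are all nullable.

{ Args, Item, Primary, Term, Type }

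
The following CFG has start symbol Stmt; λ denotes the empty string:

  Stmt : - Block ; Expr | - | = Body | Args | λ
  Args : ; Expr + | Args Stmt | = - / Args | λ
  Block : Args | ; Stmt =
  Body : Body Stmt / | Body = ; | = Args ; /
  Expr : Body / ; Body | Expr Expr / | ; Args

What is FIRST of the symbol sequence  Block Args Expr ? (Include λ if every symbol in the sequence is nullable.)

{ -, ;, = }

Add FIRST(Block)\{λ} = { -, ;, = }; Block is nullable, continue.
Add FIRST(Args)\{λ} = { -, ;, = }; Args is nullable, continue.
Add FIRST(Expr) = { ;, = }; Expr is not nullable, stop.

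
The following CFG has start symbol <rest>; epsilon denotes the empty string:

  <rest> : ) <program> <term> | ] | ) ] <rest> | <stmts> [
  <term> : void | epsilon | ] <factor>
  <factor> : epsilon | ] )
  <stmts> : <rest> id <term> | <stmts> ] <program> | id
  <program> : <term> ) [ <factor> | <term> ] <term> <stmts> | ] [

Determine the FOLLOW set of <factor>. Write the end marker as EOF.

In <term> : ] <factor>: <factor> is at the end, add FOLLOW(<term>) = { EOF, ), [, ], id, void }.
In <program> : <term> ) [ <factor>: <factor> is at the end, add FOLLOW(<program>) = { EOF, [, ], id, void }.
Union: FOLLOW(<factor>) = { EOF, ), [, ], id, void }.

{ EOF, ), [, ], id, void }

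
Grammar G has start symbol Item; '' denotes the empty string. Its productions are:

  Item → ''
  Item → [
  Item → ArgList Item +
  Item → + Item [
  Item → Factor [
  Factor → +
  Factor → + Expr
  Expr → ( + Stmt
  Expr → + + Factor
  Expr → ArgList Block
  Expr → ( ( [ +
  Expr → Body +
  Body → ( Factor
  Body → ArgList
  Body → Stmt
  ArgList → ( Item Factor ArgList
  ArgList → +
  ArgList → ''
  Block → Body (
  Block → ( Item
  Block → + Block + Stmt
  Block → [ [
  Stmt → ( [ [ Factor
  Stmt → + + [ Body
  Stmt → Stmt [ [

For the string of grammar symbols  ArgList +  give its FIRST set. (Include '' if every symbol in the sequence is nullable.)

{ (, + }

Add FIRST(ArgList)\{''} = { (, + }; ArgList is nullable, continue.
+ is a terminal; add {+} and stop.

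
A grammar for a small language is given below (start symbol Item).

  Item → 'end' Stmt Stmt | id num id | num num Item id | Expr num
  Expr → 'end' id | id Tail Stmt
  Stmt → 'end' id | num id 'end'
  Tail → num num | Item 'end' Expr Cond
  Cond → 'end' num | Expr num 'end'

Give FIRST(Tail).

{ 'end', id, num }

Tail → num num contributes {num}.
From Tail → Item 'end' Expr Cond: add FIRST(Item) = { 'end', id, num }.
Union: FIRST(Tail) = { 'end', id, num }.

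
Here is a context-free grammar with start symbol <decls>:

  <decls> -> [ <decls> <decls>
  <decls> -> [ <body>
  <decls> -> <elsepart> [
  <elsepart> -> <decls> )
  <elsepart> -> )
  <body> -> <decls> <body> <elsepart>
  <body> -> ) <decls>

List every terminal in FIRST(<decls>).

{ ), [ }

<decls> -> [ <decls> <decls> contributes {[}.
<decls> -> [ <body> contributes {[}.
From <decls> -> <elsepart> [: add FIRST(<elsepart>) = { ), [ }.
Union: FIRST(<decls>) = { ), [ }.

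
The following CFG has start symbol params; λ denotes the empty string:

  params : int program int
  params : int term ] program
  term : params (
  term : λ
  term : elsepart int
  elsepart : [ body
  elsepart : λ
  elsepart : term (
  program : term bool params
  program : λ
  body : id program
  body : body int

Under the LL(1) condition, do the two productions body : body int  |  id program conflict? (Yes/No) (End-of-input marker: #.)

Yes

FIRST(body int) = { id } and FIRST(id program) = { id }.
Both contain id, so the two alternatives are not disjoint — LL(1) conflict.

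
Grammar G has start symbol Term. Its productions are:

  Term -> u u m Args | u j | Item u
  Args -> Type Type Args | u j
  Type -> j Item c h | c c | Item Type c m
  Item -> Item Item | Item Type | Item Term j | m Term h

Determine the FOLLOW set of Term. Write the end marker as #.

{ #, h, j }

Term is the start symbol, so # ∈ FOLLOW(Term).
In Item -> Item Term j: add FIRST(j) = { j }.
In Item -> m Term h: add FIRST(h) = { h }.
Union: FOLLOW(Term) = { #, h, j }.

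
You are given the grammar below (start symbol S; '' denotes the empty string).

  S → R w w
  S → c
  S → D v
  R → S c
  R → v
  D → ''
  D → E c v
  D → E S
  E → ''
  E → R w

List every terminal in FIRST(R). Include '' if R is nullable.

From R → S c: add FIRST(S) = { c, v }.
R → v contributes {v}.
Union: FIRST(R) = { c, v }.

{ c, v }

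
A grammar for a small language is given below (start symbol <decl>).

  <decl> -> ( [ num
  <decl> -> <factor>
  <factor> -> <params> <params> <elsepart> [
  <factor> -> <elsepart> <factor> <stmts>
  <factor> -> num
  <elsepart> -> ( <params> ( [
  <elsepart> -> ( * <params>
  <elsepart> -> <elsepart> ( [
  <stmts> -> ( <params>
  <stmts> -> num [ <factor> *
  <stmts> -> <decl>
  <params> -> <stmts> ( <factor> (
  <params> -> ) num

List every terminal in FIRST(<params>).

From <params> -> <stmts> ( <factor> (: add FIRST(<stmts>) = { (, ), num }.
<params> -> ) num contributes {)}.
Union: FIRST(<params>) = { (, ), num }.

{ (, ), num }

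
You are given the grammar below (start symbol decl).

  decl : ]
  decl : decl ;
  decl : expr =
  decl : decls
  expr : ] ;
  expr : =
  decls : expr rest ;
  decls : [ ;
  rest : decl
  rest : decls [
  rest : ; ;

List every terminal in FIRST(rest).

{ ;, =, [, ] }

From rest : decl: add FIRST(decl) = { =, [, ] }.
From rest : decls [: add FIRST(decls) = { =, [, ] }.
rest : ; ; contributes {;}.
Union: FIRST(rest) = { ;, =, [, ] }.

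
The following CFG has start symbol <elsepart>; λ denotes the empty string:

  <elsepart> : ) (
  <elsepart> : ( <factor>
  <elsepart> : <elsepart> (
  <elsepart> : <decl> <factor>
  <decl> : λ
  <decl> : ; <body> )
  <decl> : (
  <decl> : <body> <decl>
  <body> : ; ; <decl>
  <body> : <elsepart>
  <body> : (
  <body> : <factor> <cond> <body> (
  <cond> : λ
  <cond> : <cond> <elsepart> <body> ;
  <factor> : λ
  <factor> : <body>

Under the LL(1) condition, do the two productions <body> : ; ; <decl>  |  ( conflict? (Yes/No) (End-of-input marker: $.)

FIRST(; ; <decl>) = { ; } and FIRST(() = { ( }.
The FIRST sets are disjoint and neither alternative is nullable — no conflict.

No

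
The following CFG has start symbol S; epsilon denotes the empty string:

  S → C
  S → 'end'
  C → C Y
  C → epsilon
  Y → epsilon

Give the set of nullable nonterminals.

Directly nullable (have an epsilon-production): C, Y.
S → C with every symbol nullable, so S is nullable.

{ C, S, Y }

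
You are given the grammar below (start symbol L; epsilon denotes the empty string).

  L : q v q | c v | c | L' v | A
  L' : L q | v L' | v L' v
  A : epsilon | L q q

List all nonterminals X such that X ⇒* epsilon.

{ A, L }

Directly nullable (have an epsilon-production): A.
L : A with every symbol nullable, so L is nullable.
No other nonterminal has a production whose RHS symbols are all nullable.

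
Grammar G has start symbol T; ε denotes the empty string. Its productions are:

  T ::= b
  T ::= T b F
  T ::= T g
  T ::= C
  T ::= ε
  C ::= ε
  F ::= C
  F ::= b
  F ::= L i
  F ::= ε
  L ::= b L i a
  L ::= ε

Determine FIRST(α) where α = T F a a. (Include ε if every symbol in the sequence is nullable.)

{ a, b, g, i }

Add FIRST(T)\{ε} = { b, g }; T is nullable, continue.
Add FIRST(F)\{ε} = { b, i }; F is nullable, continue.
a is a terminal; add {a} and stop.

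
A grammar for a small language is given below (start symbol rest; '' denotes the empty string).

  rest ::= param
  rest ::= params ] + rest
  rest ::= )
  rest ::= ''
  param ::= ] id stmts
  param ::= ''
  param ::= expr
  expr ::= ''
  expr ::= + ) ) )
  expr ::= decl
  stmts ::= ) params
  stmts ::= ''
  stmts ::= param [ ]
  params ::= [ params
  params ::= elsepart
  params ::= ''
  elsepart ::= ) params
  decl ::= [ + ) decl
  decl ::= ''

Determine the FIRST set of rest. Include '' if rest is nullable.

From rest ::= param: add FIRST(param) = { +, [, ], '' } (including '' since param is nullable).
From rest ::= params ] + rest: params nullable, take FIRST(params) ∪ {]} = { ), [, ] }.
rest ::= ) contributes {)}.
rest ::= '' contributes ''.
Union: FIRST(rest) = { ), +, [, ], '' }.

{ ), +, [, ], '' }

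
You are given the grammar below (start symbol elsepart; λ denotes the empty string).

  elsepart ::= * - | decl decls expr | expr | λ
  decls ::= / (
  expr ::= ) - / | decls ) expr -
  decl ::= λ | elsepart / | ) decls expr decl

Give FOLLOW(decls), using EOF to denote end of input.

In elsepart ::= decl decls expr: add FIRST(expr) = { ), / }.
In expr ::= decls ) expr -: add FIRST() expr -) = { ) }.
In decl ::= ) decls expr decl: add FIRST(expr decl) = { ), / }.
Union: FOLLOW(decls) = { ), / }.

{ ), / }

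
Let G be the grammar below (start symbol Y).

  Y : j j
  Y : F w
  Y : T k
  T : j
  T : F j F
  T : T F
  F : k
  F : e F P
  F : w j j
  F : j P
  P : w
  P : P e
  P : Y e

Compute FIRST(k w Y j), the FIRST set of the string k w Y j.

{ k }

k is a terminal; add {k} and stop.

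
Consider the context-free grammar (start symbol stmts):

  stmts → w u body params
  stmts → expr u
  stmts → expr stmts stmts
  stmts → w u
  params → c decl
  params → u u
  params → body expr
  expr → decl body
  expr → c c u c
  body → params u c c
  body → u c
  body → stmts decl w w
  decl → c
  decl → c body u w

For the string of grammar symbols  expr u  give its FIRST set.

{ c }

Add FIRST(expr) = { c }; expr is not nullable, stop.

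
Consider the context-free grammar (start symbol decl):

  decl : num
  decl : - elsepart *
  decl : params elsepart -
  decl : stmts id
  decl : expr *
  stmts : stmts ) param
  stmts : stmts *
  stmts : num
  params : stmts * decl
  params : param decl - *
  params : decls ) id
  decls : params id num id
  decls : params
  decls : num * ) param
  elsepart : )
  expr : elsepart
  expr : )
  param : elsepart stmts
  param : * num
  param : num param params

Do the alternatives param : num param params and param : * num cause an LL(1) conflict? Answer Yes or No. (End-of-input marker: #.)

No

FIRST(num param params) = { num } and FIRST(* num) = { * }.
The FIRST sets are disjoint and neither alternative is nullable — no conflict.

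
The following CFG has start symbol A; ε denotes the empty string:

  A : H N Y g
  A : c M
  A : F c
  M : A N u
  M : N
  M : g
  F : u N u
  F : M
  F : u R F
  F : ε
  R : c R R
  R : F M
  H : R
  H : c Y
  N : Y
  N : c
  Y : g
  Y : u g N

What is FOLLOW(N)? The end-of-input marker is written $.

In A : H N Y g: add FIRST(Y g) = { g, u }.
In M : A N u: add FIRST(u) = { u }.
In M : N: N is at the end, add FOLLOW(M) = { $, c, g, u }.
In F : u N u: add FIRST(u) = { u }.
In Y : u g N: N is at the end, add FOLLOW(Y) = { $, c, g, u }.
Union: FOLLOW(N) = { $, c, g, u }.

{ $, c, g, u }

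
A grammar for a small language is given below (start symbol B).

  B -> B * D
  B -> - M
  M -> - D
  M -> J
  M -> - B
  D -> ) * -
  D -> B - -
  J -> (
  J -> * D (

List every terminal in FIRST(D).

{ ), - }

D -> ) * - contributes {)}.
From D -> B - -: add FIRST(B) = { - }.
Union: FIRST(D) = { ), - }.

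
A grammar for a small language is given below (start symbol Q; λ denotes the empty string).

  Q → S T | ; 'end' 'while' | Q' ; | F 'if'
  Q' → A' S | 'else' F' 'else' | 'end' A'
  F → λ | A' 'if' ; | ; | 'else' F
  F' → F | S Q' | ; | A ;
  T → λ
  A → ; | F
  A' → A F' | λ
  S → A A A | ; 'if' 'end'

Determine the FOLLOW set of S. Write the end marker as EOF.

{ EOF, 'else', 'end', 'if', ; }

In Q → S T: add FIRST(T)\{λ} = {  }.
  Since T is nullable, also add FOLLOW(Q) = { EOF }.
In Q' → A' S: S is at the end, add FOLLOW(Q') = { 'else', 'end', 'if', ; }.
In F' → S Q': add FIRST(Q')\{λ} = { 'else', 'end', 'if', ; }.
  Since Q' is nullable, also add FOLLOW(F') = { 'else', 'end', 'if', ; }.
Union: FOLLOW(S) = { EOF, 'else', 'end', 'if', ; }.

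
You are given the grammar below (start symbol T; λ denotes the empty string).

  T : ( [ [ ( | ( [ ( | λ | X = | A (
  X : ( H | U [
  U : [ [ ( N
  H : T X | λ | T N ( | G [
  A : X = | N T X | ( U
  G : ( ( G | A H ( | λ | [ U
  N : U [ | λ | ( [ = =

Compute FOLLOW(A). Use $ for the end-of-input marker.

{ (, [ }

In T : A (: add FIRST(() = { ( }.
In G : A H (: add FIRST(H () = { (, [ }.
Union: FOLLOW(A) = { (, [ }.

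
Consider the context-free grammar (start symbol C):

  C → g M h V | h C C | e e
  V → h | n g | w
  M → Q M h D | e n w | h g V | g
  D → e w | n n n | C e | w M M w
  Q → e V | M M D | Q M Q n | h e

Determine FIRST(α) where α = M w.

Add FIRST(M) = { e, g, h }; M is not nullable, stop.

{ e, g, h }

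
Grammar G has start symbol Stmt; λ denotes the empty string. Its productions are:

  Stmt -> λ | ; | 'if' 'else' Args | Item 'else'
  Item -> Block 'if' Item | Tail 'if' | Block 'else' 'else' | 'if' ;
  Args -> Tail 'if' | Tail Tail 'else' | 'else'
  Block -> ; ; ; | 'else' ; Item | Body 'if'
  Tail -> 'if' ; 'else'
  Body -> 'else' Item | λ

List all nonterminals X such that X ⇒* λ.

Directly nullable (have an λ-production): Stmt, Body.
No other nonterminal has a production whose RHS symbols are all nullable.

{ Body, Stmt }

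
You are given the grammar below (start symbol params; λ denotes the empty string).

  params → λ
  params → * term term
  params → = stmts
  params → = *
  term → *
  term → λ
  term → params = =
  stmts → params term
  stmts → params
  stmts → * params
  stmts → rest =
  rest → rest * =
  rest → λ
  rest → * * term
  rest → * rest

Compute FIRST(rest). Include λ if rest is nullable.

{ *, λ }

From rest → rest * =: rest nullable, take FIRST(rest) ∪ {*} = { * }.
rest → λ contributes λ.
rest → * * term contributes {*}.
rest → * rest contributes {*}.
Union: FIRST(rest) = { *, λ }.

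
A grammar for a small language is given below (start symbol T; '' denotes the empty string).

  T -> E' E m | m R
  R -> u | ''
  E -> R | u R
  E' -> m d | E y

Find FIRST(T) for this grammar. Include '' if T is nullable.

From T -> E' E m: add FIRST(E') = { m, u, y }.
T -> m R contributes {m}.
Union: FIRST(T) = { m, u, y }.

{ m, u, y }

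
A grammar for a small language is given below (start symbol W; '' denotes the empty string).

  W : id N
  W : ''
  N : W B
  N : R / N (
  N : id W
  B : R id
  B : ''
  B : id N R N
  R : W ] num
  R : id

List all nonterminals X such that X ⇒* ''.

{ B, N, W }

Directly nullable (have an ''-production): W, B.
N : W B with every symbol nullable, so N is nullable.
No other nonterminal has a production whose RHS symbols are all nullable.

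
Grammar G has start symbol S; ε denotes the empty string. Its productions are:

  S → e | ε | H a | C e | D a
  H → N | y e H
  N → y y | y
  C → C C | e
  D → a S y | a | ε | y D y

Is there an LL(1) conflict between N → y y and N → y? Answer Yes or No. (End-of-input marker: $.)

Yes

FIRST(y y) = { y } and FIRST(y) = { y }.
Both contain y, so the two alternatives are not disjoint — LL(1) conflict.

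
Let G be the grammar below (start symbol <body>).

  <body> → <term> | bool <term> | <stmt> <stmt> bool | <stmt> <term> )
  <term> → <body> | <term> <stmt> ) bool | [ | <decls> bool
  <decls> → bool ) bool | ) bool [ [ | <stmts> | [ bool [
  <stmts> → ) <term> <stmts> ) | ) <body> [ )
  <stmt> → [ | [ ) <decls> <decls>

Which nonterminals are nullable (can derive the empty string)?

{ } (none)

No nonterminal has an empty production or an RHS whose symbols are all nullable.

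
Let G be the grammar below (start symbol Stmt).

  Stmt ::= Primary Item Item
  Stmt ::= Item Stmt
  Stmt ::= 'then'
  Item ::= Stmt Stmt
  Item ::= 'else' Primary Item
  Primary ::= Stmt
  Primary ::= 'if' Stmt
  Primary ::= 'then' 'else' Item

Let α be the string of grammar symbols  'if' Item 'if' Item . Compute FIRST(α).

{ 'if' }

'if' is a terminal; add {'if'} and stop.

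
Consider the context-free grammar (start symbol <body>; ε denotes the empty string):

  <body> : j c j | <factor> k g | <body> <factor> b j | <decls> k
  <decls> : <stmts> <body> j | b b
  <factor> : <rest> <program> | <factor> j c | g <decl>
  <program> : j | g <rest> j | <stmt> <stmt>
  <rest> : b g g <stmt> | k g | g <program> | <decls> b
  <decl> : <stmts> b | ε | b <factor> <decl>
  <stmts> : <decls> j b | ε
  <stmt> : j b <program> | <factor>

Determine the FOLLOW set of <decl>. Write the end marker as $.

In <factor> : g <decl>: <decl> is at the end, add FOLLOW(<factor>) = { b, g, j, k }.
In <decl> : b <factor> <decl>: <decl> is at the end, add FOLLOW(<decl>) = { b, g, j, k }.
Union: FOLLOW(<decl>) = { b, g, j, k }.

{ b, g, j, k }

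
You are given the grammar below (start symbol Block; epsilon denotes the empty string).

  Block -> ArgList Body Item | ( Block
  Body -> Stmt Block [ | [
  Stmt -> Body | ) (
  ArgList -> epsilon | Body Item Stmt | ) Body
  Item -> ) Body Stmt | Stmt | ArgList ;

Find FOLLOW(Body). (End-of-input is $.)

{ $, (, ), ;, [ }

In Block -> ArgList Body Item: add FIRST(Item) = { ), ;, [ }.
In Stmt -> Body: Body is at the end, add FOLLOW(Stmt) = { $, (, ), ;, [ }.
In ArgList -> Body Item Stmt: add FIRST(Item Stmt) = { ), ;, [ }.
In ArgList -> ) Body: Body is at the end, add FOLLOW(ArgList) = { ), ;, [ }.
In Item -> ) Body Stmt: add FIRST(Stmt) = { ), [ }.
Union: FOLLOW(Body) = { $, (, ), ;, [ }.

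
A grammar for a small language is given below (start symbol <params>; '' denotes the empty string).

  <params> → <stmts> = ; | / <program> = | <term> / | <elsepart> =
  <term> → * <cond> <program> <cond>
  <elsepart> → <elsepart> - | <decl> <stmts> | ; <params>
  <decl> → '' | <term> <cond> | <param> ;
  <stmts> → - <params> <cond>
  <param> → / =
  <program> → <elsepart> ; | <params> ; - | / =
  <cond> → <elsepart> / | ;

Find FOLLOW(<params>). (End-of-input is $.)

{ $, *, -, /, ;, = }

<params> is the start symbol, so $ ∈ FOLLOW(<params>).
In <elsepart> → ; <params>: <params> is at the end, add FOLLOW(<elsepart>) = { -, /, ;, = }.
In <stmts> → - <params> <cond>: add FIRST(<cond>) = { *, -, /, ; }.
In <program> → <params> ; -: add FIRST(; -) = { ; }.
Union: FOLLOW(<params>) = { $, *, -, /, ;, = }.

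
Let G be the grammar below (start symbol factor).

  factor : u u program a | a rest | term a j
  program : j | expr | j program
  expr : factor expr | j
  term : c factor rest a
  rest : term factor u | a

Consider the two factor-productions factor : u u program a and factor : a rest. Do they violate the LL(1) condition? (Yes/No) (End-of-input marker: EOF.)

No

FIRST(u u program a) = { u } and FIRST(a rest) = { a }.
The FIRST sets are disjoint and neither alternative is nullable — no conflict.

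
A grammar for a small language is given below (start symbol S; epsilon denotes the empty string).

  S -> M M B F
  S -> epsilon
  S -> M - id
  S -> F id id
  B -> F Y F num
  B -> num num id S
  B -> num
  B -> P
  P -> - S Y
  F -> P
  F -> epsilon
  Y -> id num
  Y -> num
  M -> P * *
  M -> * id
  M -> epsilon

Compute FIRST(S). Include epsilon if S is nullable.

From S -> M M B F: M, M nullable, take FIRST(M) ∪ FIRST(M) ∪ FIRST(B) = { *, -, id, num }.
S -> epsilon contributes epsilon.
From S -> M - id: M nullable, take FIRST(M) ∪ {-} = { *, - }.
From S -> F id id: F nullable, take FIRST(F) ∪ {id} = { -, id }.
Union: FIRST(S) = { *, -, id, num, epsilon }.

{ *, -, id, num, epsilon }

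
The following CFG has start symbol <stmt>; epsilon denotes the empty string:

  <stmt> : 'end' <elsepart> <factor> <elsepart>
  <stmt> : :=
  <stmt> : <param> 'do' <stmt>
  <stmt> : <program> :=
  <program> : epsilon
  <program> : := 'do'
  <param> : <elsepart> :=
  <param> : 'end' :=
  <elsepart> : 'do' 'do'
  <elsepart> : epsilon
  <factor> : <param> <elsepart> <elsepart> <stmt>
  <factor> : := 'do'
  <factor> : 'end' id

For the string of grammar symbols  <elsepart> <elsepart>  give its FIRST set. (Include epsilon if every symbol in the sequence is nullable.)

Add FIRST(<elsepart>)\{epsilon} = { 'do' }; <elsepart> is nullable, continue.
Add FIRST(<elsepart>)\{epsilon} = { 'do' }; <elsepart> is nullable, continue.
Every symbol is nullable, so include epsilon.

{ 'do', epsilon }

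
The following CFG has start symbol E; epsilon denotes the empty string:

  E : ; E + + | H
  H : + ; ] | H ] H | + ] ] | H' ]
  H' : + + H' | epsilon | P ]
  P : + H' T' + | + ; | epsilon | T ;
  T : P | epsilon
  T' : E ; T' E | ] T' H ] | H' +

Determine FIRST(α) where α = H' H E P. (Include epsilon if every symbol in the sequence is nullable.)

Add FIRST(H')\{epsilon} = { +, ;, ] }; H' is nullable, continue.
Add FIRST(H) = { +, ;, ] }; H is not nullable, stop.

{ +, ;, ] }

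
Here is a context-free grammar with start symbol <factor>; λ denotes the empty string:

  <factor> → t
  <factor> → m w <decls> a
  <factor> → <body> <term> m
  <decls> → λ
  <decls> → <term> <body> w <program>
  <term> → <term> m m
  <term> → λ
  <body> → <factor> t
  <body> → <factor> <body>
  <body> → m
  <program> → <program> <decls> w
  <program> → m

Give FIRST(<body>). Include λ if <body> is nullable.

{ m, t }

From <body> → <factor> t: add FIRST(<factor>) = { m, t }.
From <body> → <factor> <body>: add FIRST(<factor>) = { m, t }.
<body> → m contributes {m}.
Union: FIRST(<body>) = { m, t }.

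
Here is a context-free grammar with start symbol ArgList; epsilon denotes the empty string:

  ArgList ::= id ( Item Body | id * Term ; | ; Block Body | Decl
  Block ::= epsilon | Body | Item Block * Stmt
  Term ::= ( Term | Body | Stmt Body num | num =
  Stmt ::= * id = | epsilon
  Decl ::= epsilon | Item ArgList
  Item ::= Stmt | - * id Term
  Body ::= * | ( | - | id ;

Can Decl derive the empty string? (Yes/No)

Decl has an epsilon-production, so Decl ⇒ epsilon.

Yes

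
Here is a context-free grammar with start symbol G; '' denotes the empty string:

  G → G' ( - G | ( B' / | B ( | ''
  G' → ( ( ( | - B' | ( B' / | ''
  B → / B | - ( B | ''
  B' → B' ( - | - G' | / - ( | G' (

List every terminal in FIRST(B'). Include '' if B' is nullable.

From B' → B' ( -: add FIRST(B') = { (, -, / }.
B' → - G' contributes {-}.
B' → / - ( contributes {/}.
From B' → G' (: G' nullable, take FIRST(G') ∪ {(} = { (, - }.
Union: FIRST(B') = { (, -, / }.

{ (, -, / }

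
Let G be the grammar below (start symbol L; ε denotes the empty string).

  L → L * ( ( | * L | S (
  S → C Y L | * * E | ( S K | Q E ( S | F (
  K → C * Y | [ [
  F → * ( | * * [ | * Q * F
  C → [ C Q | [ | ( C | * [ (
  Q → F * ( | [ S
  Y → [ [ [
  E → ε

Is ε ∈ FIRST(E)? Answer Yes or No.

Yes

E has an ε-production, so E ⇒ ε.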